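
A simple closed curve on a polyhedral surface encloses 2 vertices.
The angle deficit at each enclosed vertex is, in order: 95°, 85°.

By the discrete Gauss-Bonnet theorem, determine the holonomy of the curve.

Holonomy = total enclosed curvature = 95° + 85° = 180°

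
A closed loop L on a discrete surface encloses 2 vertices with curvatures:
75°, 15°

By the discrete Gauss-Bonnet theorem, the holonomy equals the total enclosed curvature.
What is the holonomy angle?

Holonomy = total enclosed curvature = 75° + 15° = 90°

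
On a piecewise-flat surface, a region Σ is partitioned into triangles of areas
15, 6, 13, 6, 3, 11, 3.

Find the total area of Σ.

15 + 6 + 13 + 6 + 3 + 11 + 3 = 57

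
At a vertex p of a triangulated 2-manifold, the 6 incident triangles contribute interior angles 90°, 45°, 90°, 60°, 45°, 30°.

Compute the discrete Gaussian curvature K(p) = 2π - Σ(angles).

Sum of angles = 360°. K = 360° - 360° = 0° = 0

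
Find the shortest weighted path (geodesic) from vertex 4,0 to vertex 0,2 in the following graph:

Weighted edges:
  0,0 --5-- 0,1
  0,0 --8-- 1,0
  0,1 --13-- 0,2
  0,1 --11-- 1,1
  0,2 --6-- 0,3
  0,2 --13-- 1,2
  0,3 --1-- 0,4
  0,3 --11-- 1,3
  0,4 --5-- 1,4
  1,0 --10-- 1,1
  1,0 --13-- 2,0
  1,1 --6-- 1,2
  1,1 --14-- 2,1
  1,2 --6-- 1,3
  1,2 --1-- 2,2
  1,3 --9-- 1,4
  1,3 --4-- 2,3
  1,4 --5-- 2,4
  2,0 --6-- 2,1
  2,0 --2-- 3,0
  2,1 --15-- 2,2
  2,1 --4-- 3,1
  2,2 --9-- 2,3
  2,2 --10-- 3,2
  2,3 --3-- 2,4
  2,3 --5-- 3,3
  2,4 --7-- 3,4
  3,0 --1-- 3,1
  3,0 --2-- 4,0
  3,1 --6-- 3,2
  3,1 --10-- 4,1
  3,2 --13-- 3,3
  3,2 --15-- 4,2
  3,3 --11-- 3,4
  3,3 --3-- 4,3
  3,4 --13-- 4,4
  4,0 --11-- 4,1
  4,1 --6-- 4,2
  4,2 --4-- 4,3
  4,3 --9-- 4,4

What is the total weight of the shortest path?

Shortest path: 4,0 → 3,0 → 3,1 → 3,2 → 2,2 → 1,2 → 0,2, total weight = 33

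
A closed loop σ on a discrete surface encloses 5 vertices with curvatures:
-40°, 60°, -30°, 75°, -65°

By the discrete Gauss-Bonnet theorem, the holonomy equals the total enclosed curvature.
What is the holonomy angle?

Holonomy = total enclosed curvature = (-40°) + 60° + (-30°) + 75° + (-65°) = 0°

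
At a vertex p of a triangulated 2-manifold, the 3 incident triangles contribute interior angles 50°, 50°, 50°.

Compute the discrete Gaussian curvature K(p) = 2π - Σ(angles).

Sum of angles = 150°. K = 360° - 150° = 210°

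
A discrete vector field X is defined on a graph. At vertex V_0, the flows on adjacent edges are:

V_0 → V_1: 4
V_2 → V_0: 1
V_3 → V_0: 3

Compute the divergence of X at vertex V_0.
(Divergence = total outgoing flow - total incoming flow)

Divergence = sum of outgoing flows = 4 + (-1) + (-3) = 0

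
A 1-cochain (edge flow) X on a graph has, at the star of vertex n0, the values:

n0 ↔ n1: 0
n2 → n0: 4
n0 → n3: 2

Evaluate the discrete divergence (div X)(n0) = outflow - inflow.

Divergence = sum of outgoing flows = 0 + (-4) + 2 = -2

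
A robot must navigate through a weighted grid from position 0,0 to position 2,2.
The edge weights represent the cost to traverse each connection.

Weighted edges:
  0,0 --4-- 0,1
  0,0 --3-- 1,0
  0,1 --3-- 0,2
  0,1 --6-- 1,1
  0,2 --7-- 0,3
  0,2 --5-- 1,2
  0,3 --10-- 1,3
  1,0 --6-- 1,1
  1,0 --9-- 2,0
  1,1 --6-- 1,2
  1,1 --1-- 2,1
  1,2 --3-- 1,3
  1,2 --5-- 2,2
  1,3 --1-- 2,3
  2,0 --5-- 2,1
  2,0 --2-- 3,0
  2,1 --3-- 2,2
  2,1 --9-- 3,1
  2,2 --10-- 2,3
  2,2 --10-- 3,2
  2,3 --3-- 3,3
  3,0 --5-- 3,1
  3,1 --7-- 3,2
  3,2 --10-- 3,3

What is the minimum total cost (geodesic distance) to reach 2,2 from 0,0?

Shortest path: 0,0 → 1,0 → 1,1 → 2,1 → 2,2, total weight = 13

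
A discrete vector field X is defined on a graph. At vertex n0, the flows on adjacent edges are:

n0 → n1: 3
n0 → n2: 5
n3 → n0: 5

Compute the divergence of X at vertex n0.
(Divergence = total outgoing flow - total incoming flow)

Divergence = sum of outgoing flows = 3 + 5 + (-5) = 3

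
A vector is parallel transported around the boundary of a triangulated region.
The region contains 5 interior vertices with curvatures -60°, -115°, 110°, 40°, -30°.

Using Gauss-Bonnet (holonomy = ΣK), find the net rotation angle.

Holonomy = total enclosed curvature = (-60°) + (-115°) + 110° + 40° + (-30°) = -55°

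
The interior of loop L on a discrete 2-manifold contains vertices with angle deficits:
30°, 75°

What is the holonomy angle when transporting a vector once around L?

Holonomy = total enclosed curvature = 30° + 75° = 105°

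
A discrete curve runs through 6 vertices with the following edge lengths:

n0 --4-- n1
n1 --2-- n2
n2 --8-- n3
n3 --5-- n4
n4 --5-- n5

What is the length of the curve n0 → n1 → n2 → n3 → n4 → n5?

Arc length = 4 + 2 + 8 + 5 + 5 = 24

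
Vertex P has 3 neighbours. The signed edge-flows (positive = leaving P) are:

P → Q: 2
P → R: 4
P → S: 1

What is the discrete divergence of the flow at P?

Divergence = sum of outgoing flows = 2 + 4 + 1 = 7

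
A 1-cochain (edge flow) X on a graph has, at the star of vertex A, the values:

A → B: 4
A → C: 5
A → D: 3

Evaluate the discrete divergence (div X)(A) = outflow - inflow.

Divergence = sum of outgoing flows = 4 + 5 + 3 = 12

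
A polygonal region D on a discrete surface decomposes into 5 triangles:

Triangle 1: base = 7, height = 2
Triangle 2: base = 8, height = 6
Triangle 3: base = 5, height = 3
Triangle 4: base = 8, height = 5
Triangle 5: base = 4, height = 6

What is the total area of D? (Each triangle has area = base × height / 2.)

(1/2)×7×2 + (1/2)×8×6 + (1/2)×5×3 + (1/2)×8×5 + (1/2)×4×6 = 70.5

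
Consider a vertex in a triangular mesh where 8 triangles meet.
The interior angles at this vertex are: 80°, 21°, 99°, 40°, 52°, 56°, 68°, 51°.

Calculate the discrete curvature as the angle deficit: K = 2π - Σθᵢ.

Sum of angles = 467°. K = 360° - 467° = -107° = -107π/180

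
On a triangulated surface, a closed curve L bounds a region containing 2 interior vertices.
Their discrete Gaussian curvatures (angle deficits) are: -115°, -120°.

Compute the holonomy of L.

Holonomy = total enclosed curvature = (-115°) + (-120°) = -235°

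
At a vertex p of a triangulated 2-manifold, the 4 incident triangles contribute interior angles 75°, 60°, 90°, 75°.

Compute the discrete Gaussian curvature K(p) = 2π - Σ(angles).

Sum of angles = 300°. K = 360° - 300° = 60° = π/3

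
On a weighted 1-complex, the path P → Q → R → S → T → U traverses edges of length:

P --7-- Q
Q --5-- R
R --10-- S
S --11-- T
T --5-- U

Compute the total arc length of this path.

Arc length = 7 + 5 + 10 + 11 + 5 = 38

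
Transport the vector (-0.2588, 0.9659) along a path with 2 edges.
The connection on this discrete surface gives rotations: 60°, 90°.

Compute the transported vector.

Total rotation: 60° + 90° = 150°. Final vector: (-0.2588, -0.9659)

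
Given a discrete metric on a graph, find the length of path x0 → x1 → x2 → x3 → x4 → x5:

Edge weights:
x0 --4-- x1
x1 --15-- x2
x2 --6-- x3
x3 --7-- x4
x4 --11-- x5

Arc length = 4 + 15 + 6 + 7 + 11 = 43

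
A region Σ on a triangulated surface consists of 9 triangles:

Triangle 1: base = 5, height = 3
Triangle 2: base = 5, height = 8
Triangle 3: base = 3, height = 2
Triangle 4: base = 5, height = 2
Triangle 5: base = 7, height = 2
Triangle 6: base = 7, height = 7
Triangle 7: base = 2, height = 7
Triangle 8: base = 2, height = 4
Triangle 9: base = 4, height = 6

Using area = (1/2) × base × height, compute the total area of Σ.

(1/2)×5×3 + (1/2)×5×8 + (1/2)×3×2 + (1/2)×5×2 + (1/2)×7×2 + (1/2)×7×7 + (1/2)×2×7 + (1/2)×2×4 + (1/2)×4×6 = 90.0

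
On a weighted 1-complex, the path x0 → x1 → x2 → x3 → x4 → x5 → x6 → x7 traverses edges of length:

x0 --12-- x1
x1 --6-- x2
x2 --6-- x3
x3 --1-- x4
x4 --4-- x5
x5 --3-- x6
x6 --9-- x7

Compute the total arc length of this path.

Arc length = 12 + 6 + 6 + 1 + 4 + 3 + 9 = 41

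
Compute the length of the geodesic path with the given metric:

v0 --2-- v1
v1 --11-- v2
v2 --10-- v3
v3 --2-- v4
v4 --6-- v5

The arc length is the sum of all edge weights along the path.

Arc length = 2 + 11 + 10 + 2 + 6 = 31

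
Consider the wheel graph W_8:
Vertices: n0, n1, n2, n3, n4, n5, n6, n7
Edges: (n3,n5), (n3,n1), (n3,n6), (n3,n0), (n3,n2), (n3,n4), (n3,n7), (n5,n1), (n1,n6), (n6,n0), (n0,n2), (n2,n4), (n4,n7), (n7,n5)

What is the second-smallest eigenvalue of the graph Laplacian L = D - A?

The wheel W_8 is the join K_1 ∨ C_7 (a hub joined to every vertex of a cycle of length 7). For a join G ∨ H (G on p vertices, H on q vertices) the Laplacian spectrum is 0, p+q, the eigenvalues of L(G) other than one 0 each shifted by +q, and the eigenvalues of L(H) other than one 0 each shifted by +p. With G = K_1 (p = 1, nothing left after dropping its 0) and H = C_7 (q = 7, eigenvalues 2 − 2cos(2πk/7), k = 0, …, 6; drop k = 0), the spectrum of W_8 is 0, 8, and 1 + (2 − 2cos(2πk/7)) = 3 − 2cos(2πk/7) for k = 1, …, 6:
k=1: 3 − 2cos(2π/7) = 1.753; k=2: 3 − 2cos(4π/7) = 3.445; k=3: 3 − 2cos(6π/7) = 4.8019; k=4: 3 − 2cos(8π/7) = 4.8019; k=5: 3 − 2cos(10π/7) = 3.445; k=6: 3 − 2cos(12π/7) = 1.753.
Laplacian eigenvalues: [0.0, 1.753, 1.753, 3.445, 3.445, 4.8019, 4.8019, 8.0]. Algebraic connectivity (smallest non-zero eigenvalue) = 1.753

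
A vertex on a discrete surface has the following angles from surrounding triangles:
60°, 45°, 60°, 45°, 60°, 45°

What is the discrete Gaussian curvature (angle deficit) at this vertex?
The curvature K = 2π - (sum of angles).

Sum of angles = 315°. K = 360° - 315° = 45°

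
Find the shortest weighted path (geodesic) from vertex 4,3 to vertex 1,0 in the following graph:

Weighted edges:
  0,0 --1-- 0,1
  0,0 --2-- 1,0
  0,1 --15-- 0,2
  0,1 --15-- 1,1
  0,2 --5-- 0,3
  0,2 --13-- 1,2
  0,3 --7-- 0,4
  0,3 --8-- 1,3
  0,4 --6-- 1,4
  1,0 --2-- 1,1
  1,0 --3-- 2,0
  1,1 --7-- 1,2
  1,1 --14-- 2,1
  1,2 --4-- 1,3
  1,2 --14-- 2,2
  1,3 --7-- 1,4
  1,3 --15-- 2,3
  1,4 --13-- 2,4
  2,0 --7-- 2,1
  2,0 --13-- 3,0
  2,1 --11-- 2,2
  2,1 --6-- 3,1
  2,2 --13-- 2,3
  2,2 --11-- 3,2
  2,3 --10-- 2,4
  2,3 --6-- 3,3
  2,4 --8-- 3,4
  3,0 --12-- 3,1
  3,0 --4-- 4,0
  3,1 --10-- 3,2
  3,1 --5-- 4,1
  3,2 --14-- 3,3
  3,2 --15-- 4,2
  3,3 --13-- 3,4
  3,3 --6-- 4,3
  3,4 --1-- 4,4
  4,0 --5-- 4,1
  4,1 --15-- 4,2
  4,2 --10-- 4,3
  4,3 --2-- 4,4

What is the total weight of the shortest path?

Shortest path: 4,3 → 3,3 → 2,3 → 1,3 → 1,2 → 1,1 → 1,0, total weight = 40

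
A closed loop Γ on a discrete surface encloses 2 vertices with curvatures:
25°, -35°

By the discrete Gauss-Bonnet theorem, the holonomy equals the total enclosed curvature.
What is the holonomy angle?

Holonomy = total enclosed curvature = 25° + (-35°) = -10°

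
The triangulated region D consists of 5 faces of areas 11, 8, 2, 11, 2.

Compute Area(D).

11 + 8 + 2 + 11 + 2 = 34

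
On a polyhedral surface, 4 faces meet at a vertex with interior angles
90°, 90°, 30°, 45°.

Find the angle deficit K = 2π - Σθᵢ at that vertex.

Sum of angles = 255°. K = 360° - 255° = 105°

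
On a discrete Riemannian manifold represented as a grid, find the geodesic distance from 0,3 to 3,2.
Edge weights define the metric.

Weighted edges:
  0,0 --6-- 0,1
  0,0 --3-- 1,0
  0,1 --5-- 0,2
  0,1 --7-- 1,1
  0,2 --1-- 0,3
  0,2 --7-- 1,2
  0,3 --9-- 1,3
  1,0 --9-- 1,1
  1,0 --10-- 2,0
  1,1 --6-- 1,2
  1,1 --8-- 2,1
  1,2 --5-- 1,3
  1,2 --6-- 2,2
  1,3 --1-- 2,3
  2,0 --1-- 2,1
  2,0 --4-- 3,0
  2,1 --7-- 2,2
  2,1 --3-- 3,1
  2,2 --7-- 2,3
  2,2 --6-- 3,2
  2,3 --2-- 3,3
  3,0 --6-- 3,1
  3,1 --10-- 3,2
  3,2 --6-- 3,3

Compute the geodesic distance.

Shortest path: 0,3 → 1,3 → 2,3 → 3,3 → 3,2, total weight = 18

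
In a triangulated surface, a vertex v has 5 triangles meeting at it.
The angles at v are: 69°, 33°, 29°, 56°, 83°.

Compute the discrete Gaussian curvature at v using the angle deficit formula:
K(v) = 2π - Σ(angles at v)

Sum of angles = 270°. K = 360° - 270° = 90° = π/2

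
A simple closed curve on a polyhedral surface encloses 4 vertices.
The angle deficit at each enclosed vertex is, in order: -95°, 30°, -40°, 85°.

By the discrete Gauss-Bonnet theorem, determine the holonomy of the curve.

Holonomy = total enclosed curvature = (-95°) + 30° + (-40°) + 85° = -20°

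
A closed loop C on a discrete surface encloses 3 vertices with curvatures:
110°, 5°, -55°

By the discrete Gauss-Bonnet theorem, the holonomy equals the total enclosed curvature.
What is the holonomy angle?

Holonomy = total enclosed curvature = 110° + 5° + (-55°) = 60°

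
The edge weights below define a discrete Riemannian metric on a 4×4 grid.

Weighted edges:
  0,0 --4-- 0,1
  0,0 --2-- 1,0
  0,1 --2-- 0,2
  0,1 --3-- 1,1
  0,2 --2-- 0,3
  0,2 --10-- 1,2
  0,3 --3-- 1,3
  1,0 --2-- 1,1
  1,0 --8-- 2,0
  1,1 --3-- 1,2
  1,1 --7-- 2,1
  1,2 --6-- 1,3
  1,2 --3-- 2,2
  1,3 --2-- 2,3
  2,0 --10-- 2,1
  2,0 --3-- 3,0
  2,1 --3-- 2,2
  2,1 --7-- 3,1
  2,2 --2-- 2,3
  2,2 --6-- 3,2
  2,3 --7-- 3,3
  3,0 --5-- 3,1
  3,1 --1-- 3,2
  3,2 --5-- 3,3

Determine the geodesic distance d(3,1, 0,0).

Shortest path: 3,1 → 3,2 → 2,2 → 1,2 → 1,1 → 1,0 → 0,0, total weight = 17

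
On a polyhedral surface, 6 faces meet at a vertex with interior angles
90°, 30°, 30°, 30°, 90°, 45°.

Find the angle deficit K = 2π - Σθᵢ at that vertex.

Sum of angles = 315°. K = 360° - 315° = 45° = π/4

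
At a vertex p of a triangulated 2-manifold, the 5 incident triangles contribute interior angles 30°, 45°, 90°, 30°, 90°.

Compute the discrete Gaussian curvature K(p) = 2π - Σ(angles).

Sum of angles = 285°. K = 360° - 285° = 75° = 5π/12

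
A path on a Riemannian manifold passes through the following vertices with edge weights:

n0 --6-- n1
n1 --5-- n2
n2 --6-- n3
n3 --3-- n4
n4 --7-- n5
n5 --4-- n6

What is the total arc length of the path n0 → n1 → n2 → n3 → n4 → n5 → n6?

Arc length = 6 + 5 + 6 + 3 + 7 + 4 = 31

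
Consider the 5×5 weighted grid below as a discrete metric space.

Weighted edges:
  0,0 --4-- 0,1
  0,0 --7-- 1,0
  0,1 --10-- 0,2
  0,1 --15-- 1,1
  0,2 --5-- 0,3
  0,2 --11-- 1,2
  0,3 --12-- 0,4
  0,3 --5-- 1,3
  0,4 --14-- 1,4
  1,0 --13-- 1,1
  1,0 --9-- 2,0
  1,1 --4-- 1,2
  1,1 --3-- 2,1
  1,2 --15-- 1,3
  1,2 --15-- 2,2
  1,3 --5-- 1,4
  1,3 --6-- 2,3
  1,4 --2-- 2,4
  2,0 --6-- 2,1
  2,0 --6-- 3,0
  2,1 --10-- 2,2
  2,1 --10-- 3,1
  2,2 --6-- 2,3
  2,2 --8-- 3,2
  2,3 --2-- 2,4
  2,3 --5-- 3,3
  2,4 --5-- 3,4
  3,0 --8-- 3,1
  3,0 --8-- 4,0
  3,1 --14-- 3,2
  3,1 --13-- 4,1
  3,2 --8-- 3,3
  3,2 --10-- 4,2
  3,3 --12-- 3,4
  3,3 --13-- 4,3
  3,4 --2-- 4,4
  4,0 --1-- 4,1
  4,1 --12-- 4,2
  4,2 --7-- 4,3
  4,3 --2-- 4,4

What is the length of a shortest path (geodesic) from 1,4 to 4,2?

Shortest path: 1,4 → 2,4 → 3,4 → 4,4 → 4,3 → 4,2, total weight = 18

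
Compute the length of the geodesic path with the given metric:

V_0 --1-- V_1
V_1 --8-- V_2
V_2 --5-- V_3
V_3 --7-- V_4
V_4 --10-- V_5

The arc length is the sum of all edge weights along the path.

Arc length = 1 + 8 + 5 + 7 + 10 = 31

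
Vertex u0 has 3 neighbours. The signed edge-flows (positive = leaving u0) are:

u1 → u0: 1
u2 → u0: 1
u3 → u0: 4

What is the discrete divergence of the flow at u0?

Divergence = sum of outgoing flows = (-1) + (-1) + (-4) = -6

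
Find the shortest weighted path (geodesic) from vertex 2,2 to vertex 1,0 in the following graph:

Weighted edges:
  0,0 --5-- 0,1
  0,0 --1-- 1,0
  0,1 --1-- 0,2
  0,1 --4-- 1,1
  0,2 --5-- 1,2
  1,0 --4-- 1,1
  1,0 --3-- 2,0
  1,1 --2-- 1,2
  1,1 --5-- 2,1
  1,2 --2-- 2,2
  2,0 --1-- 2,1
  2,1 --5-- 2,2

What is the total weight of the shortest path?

Shortest path: 2,2 → 1,2 → 1,1 → 1,0, total weight = 8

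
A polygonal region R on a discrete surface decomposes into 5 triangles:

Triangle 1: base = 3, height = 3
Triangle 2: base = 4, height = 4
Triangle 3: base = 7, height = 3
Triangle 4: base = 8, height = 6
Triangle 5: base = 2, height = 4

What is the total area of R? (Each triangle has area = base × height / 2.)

(1/2)×3×3 + (1/2)×4×4 + (1/2)×7×3 + (1/2)×8×6 + (1/2)×2×4 = 51.0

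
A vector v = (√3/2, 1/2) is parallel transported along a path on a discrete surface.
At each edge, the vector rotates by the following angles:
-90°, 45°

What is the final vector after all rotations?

Total rotation: (-90°) + 45° = -45°. Final vector: (0.9659, -0.2588)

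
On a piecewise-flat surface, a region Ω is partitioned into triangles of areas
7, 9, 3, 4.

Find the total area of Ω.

7 + 9 + 3 + 4 = 23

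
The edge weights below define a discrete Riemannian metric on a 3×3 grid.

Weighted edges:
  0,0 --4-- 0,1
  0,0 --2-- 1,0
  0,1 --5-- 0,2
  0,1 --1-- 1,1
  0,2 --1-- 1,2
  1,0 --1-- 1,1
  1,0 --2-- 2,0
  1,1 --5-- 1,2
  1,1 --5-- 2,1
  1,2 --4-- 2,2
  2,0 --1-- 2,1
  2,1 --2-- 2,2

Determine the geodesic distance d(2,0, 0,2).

Shortest path: 2,0 → 2,1 → 2,2 → 1,2 → 0,2, total weight = 8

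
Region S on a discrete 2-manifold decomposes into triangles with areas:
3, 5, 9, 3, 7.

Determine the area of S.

3 + 5 + 9 + 3 + 7 = 27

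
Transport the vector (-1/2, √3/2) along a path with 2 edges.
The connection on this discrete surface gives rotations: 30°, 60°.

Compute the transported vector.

Total rotation: 30° + 60° = 90°. Final vector: (-0.8660, -0.5000)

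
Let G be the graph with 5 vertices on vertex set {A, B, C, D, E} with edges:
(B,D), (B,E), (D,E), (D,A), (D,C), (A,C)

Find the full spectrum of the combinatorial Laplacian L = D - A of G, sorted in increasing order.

Degrees: deg(A) = 2, deg(B) = 2, deg(C) = 2, deg(D) = 4, deg(E) = 2.
L = D − A with rows/columns ordered (A, B, C, D, E):
  [ 2,  0, -1, -1,  0]
  [ 0,  2,  0, -1, -1]
  [-1,  0,  2, -1,  0]
  [-1, -1, -1,  4, -1]
  [ 0, -1,  0, -1,  2]
Characteristic polynomial: det(λI − L) = λ(λ − 1)(λ − 3)²(λ − 5).
Roots: λ = 0; (λ − 1) = 0 ⇒ λ = 1; (λ − 3) = 0 ⇒ λ = 3 (multiplicity 2); (λ − 5) = 0 ⇒ λ = 5.
(Check: the roots sum (with multiplicity) to 12, matching trace L = Σdeg = 2·6 = 12.)
Laplacian eigenvalues (increasing order): [0.0, 1.0, 3.0, 3.0, 5.0]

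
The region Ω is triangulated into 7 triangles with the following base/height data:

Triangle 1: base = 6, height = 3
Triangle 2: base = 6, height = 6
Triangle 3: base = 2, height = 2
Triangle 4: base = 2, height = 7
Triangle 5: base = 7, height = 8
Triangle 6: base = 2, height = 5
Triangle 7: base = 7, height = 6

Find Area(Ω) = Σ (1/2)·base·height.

(1/2)×6×3 + (1/2)×6×6 + (1/2)×2×2 + (1/2)×2×7 + (1/2)×7×8 + (1/2)×2×5 + (1/2)×7×6 = 90.0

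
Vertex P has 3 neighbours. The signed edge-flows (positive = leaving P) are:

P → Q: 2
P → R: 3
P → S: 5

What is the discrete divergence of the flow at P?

Divergence = sum of outgoing flows = 2 + 3 + 5 = 10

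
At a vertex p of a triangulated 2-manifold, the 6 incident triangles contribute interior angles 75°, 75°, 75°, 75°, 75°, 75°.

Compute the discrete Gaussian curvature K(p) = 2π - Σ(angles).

Sum of angles = 450°. K = 360° - 450° = -90°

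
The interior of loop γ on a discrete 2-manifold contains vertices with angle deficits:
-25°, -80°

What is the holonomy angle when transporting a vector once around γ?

Holonomy = total enclosed curvature = (-25°) + (-80°) = -105°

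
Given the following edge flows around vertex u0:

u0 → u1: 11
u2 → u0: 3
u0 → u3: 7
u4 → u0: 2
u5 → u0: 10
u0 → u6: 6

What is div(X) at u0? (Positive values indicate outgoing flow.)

Divergence = sum of outgoing flows = 11 + (-3) + 7 + (-2) + (-10) + 6 = 9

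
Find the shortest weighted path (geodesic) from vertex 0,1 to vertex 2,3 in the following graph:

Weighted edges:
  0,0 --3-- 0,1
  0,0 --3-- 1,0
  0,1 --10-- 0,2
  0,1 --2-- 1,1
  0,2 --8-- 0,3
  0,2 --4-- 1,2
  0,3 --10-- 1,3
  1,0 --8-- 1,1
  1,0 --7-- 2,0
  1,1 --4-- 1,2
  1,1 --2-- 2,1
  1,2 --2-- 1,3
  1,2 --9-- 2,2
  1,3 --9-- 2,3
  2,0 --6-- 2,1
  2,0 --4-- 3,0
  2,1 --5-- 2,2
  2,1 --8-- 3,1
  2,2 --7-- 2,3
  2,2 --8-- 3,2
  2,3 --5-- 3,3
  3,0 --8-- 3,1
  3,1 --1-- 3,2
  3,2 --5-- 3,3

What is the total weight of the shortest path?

Shortest path: 0,1 → 1,1 → 2,1 → 2,2 → 2,3, total weight = 16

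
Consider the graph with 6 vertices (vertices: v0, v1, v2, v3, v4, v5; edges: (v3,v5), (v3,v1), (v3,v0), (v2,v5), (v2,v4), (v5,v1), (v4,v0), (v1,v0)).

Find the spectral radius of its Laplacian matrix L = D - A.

Degrees: deg(v0) = 3, deg(v1) = 3, deg(v2) = 2, deg(v3) = 3, deg(v4) = 2, deg(v5) = 3.
L = D − A with rows/columns ordered (v0, v1, v2, v3, v4, v5):
  [ 3, -1,  0, -1, -1,  0]
  [-1,  3,  0, -1,  0, -1]
  [ 0,  0,  2,  0, -1, -1]
  [-1, -1,  0,  3,  0, -1]
  [-1,  0, -1,  0,  2,  0]
  [ 0, -1, -1, -1,  0,  3]
Characteristic polynomial: det(λI − L) = λ(λ² − 6λ + 6)(λ − 2)(λ − 4)².
Roots: λ = 0; (λ² − 6λ + 6) = 0 ⇒ λ = 3 ± √3 ≈ 1.2679, 4.7321; (λ − 2) = 0 ⇒ λ = 2; (λ − 4) = 0 ⇒ λ = 4 (multiplicity 2).
(Check: the roots sum (with multiplicity) to 16, matching trace L = Σdeg = 2·8 = 16.)
Laplacian eigenvalues: [0.0, 1.2679, 2.0, 4.0, 4.0, 4.7321]. Largest eigenvalue (spectral radius) = 4.7321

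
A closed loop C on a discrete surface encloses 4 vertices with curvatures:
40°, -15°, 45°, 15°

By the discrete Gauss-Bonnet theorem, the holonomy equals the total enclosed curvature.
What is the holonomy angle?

Holonomy = total enclosed curvature = 40° + (-15°) + 45° + 15° = 85°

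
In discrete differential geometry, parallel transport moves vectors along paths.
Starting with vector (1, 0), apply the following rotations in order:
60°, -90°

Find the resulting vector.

Total rotation: 60° + (-90°) = -30°. Final vector: (0.8660, -0.5000)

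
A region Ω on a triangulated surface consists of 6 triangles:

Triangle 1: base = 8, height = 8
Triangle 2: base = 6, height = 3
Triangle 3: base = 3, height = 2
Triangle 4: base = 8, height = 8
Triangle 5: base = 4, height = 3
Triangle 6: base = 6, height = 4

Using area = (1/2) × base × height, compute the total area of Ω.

(1/2)×8×8 + (1/2)×6×3 + (1/2)×3×2 + (1/2)×8×8 + (1/2)×4×3 + (1/2)×6×4 = 94.0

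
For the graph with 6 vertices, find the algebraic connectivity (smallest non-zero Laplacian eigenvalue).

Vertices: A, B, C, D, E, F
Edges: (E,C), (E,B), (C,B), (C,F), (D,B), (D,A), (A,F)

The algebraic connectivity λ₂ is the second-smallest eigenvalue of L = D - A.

Degrees: deg(A) = 2, deg(B) = 3, deg(C) = 3, deg(D) = 2, deg(E) = 2, deg(F) = 2.
L = D − A with rows/columns ordered (A, B, C, D, E, F):
  [ 2,  0,  0, -1,  0, -1]
  [ 0,  3, -1, -1, -1,  0]
  [ 0, -1,  3,  0, -1, -1]
  [-1, -1,  0,  2,  0,  0]
  [ 0, -1, -1,  0,  2,  0]
  [-1,  0, -1,  0,  0,  2]
Characteristic polynomial: det(λI − L) = λ(λ − 1)(λ² − 6λ + 7)(λ − 3)(λ − 4).
Roots: λ = 0; (λ − 1) = 0 ⇒ λ = 1; (λ² − 6λ + 7) = 0 ⇒ λ = 3 ± √2 ≈ 1.5858, 4.4142; (λ − 3) = 0 ⇒ λ = 3; (λ − 4) = 0 ⇒ λ = 4.
(Check: the roots sum (with multiplicity) to 14, matching trace L = Σdeg = 2·7 = 14.)
Laplacian eigenvalues: [0.0, 1.0, 1.5858, 3.0, 4.0, 4.4142]. Algebraic connectivity (smallest non-zero eigenvalue) = 1.0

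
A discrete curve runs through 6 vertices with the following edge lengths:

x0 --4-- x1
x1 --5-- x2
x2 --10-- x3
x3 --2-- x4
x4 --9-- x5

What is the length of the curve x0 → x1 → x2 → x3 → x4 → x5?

Arc length = 4 + 5 + 10 + 2 + 9 = 30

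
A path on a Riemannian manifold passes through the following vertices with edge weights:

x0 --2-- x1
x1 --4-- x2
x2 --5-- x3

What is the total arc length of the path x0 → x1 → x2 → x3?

Arc length = 2 + 4 + 5 = 11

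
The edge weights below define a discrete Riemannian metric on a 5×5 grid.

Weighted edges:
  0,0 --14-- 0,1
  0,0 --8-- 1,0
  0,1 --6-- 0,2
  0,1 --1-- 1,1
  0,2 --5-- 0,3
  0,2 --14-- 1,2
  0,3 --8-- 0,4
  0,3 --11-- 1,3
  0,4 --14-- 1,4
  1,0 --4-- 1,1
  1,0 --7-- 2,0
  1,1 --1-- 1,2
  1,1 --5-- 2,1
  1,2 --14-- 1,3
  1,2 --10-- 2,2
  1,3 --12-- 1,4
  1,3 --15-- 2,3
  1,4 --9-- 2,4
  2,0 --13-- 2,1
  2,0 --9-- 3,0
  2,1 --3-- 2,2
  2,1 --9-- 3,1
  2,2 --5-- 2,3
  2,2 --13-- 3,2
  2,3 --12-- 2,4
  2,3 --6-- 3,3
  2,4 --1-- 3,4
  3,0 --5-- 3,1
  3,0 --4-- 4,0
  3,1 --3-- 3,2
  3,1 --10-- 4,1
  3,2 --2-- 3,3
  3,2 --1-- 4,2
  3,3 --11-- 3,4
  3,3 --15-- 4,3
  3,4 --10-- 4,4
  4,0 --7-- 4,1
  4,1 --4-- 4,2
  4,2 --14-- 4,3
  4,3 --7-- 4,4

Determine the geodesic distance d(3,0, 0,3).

Shortest path: 3,0 → 3,1 → 2,1 → 1,1 → 0,1 → 0,2 → 0,3, total weight = 31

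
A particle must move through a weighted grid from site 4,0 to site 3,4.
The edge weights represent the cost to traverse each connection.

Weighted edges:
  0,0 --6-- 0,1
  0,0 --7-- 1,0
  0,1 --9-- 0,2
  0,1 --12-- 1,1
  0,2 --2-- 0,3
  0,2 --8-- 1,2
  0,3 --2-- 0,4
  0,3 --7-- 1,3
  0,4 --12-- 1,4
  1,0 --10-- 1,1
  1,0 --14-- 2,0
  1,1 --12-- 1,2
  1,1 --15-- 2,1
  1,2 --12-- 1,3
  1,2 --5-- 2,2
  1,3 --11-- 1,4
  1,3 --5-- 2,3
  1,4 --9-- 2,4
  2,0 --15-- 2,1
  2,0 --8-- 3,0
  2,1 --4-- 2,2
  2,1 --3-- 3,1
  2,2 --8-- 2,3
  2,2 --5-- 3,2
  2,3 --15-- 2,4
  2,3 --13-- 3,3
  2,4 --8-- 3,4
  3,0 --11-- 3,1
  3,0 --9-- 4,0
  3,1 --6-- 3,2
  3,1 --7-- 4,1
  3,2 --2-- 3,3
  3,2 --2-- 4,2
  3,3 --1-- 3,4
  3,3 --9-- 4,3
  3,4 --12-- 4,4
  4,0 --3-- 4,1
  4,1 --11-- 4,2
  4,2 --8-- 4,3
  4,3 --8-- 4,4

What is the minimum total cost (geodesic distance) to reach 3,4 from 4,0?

Shortest path: 4,0 → 4,1 → 3,1 → 3,2 → 3,3 → 3,4, total weight = 19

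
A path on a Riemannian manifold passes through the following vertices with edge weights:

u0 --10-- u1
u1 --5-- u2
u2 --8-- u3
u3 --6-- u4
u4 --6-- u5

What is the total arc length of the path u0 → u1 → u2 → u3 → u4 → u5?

Arc length = 10 + 5 + 8 + 6 + 6 = 35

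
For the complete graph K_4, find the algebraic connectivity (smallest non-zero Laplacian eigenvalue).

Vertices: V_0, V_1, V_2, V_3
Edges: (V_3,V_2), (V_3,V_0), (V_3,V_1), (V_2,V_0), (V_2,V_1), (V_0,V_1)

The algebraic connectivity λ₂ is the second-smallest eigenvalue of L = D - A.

For the complete graph K_n, L = nI − J (J = all-ones matrix). J has eigenvalues n (once, eigenvector 𝟙) and 0 (multiplicity n−1), so L has eigenvalues 0 (once) and n (multiplicity n−1). Here n = 4: eigenvalue 0 once and 4 with multiplicity 3.
Laplacian eigenvalues: [0.0, 4.0, 4.0, 4.0]. Algebraic connectivity (smallest non-zero eigenvalue) = 4.0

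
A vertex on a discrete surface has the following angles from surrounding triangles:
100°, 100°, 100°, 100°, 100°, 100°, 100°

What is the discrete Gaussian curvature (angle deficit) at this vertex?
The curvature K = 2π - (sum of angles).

Sum of angles = 700°. K = 360° - 700° = -340° = -17π/9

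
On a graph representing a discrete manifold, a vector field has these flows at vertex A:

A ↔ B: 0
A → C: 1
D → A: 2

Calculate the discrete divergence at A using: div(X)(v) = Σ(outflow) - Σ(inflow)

Divergence = sum of outgoing flows = 0 + 1 + (-2) = -1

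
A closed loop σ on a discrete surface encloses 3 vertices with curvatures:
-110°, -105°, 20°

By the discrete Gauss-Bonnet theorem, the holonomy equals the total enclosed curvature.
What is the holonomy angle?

Holonomy = total enclosed curvature = (-110°) + (-105°) + 20° = -195°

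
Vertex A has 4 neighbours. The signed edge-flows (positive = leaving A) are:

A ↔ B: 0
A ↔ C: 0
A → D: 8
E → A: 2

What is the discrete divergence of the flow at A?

Divergence = sum of outgoing flows = 0 + 0 + 8 + (-2) = 6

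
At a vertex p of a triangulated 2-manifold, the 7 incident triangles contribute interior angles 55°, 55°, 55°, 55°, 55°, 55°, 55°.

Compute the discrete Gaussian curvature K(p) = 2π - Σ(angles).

Sum of angles = 385°. K = 360° - 385° = -25°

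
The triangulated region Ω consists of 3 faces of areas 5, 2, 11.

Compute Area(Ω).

5 + 2 + 11 = 18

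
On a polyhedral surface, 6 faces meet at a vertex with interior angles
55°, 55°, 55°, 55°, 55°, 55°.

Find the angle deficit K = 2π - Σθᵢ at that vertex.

Sum of angles = 330°. K = 360° - 330° = 30° = π/6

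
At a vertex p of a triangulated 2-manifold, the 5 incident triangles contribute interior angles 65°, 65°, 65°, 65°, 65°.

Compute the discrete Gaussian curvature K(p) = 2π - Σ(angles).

Sum of angles = 325°. K = 360° - 325° = 35° = 7π/36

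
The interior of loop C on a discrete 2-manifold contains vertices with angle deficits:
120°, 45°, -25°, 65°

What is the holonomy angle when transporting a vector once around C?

Holonomy = total enclosed curvature = 120° + 45° + (-25°) + 65° = 205°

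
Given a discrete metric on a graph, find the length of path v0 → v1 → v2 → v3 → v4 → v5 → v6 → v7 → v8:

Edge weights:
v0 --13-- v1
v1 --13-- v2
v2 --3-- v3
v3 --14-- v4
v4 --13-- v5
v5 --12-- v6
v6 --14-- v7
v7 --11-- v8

Arc length = 13 + 13 + 3 + 14 + 13 + 12 + 14 + 11 = 93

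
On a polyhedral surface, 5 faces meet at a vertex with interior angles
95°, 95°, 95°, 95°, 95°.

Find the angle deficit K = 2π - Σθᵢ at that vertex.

Sum of angles = 475°. K = 360° - 475° = -115° = -23π/36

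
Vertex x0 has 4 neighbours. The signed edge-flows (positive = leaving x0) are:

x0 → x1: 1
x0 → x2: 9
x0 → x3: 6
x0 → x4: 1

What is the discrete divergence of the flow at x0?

Divergence = sum of outgoing flows = 1 + 9 + 6 + 1 = 17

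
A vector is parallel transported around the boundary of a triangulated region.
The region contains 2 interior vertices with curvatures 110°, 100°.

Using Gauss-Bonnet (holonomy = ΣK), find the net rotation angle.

Holonomy = total enclosed curvature = 110° + 100° = 210°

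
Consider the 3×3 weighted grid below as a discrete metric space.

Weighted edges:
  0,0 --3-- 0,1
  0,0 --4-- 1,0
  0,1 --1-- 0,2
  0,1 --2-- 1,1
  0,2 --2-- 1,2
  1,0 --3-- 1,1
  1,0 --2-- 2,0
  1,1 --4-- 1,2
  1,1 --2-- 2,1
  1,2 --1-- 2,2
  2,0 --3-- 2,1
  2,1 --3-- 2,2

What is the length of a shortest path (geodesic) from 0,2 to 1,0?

Shortest path: 0,2 → 0,1 → 1,1 → 1,0, total weight = 6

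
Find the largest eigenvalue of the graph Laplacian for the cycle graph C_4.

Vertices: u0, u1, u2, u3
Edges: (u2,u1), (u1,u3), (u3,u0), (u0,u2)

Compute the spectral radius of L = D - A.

The cycle graph C_n has Laplacian eigenvalues λ_k = 2 − 2cos(2πk/n), k = 0, 1, …, n−1. Here n = 4:
k=0: 2 − 2cos(0) = 0.0; k=1: 2 − 2cos(π/2) = 2.0; k=2: 2 − 2cos(π) = 4.0; k=3: 2 − 2cos(3π/2) = 2.0.
Laplacian eigenvalues: [0.0, 2.0, 2.0, 4.0]. Largest eigenvalue (spectral radius) = 4.0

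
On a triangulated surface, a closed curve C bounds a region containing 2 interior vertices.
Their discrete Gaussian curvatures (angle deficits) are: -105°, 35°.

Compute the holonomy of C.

Holonomy = total enclosed curvature = (-105°) + 35° = -70°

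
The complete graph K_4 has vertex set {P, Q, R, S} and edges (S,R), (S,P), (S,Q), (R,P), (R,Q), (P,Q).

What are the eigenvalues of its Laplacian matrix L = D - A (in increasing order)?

For the complete graph K_n, L = nI − J (J = all-ones matrix). J has eigenvalues n (once, eigenvector 𝟙) and 0 (multiplicity n−1), so L has eigenvalues 0 (once) and n (multiplicity n−1). Here n = 4: eigenvalue 0 once and 4 with multiplicity 3.
Laplacian eigenvalues (increasing order): [0.0, 4.0, 4.0, 4.0]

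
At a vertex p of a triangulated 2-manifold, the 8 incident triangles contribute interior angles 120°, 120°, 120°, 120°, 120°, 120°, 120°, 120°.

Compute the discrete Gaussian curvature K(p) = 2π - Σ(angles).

Sum of angles = 960°. K = 360° - 960° = -600°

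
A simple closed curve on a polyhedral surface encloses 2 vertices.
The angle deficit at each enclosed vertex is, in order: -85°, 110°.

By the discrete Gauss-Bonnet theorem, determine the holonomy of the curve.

Holonomy = total enclosed curvature = (-85°) + 110° = 25°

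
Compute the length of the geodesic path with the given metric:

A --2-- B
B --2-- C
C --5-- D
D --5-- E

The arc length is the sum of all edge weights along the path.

Arc length = 2 + 2 + 5 + 5 = 14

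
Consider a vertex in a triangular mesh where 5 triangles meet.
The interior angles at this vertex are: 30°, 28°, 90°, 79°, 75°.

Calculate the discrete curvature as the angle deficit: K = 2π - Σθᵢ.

Sum of angles = 302°. K = 360° - 302° = 58° = 29π/90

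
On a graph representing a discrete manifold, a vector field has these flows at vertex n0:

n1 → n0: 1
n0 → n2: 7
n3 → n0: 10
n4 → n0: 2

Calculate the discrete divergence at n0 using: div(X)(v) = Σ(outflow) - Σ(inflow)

Divergence = sum of outgoing flows = (-1) + 7 + (-10) + (-2) = -6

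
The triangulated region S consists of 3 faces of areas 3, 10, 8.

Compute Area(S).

3 + 10 + 8 = 21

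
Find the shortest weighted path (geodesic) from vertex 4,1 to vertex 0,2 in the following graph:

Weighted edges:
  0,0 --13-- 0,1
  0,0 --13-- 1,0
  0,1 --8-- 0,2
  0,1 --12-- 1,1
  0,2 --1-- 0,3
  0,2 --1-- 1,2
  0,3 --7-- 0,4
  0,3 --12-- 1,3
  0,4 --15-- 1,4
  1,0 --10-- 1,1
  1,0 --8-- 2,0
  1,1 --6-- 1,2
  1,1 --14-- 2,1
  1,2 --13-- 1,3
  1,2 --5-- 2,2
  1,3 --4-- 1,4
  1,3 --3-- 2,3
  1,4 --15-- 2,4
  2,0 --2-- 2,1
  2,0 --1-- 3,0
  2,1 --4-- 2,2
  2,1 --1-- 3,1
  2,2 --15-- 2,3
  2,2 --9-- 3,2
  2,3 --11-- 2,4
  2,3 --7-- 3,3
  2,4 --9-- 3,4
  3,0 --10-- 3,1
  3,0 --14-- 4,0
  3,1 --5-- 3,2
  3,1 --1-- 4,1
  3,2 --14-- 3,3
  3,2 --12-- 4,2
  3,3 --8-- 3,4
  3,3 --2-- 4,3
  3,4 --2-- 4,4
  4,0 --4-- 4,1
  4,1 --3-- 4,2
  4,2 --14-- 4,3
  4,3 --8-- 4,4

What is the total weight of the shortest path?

Shortest path: 4,1 → 3,1 → 2,1 → 2,2 → 1,2 → 0,2, total weight = 12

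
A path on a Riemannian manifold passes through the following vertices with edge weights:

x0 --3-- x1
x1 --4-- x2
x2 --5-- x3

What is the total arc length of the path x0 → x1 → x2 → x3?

Arc length = 3 + 4 + 5 = 12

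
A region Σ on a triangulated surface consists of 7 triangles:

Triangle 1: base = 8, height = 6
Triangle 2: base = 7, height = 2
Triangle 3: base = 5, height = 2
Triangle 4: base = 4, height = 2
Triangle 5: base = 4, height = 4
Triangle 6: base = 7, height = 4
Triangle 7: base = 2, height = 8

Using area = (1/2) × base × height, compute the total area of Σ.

(1/2)×8×6 + (1/2)×7×2 + (1/2)×5×2 + (1/2)×4×2 + (1/2)×4×4 + (1/2)×7×4 + (1/2)×2×8 = 70.0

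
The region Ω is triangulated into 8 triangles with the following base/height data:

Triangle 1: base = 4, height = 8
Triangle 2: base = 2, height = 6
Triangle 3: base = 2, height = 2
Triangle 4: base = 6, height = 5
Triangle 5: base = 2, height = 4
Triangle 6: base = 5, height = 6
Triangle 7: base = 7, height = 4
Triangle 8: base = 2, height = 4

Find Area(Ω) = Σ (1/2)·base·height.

(1/2)×4×8 + (1/2)×2×6 + (1/2)×2×2 + (1/2)×6×5 + (1/2)×2×4 + (1/2)×5×6 + (1/2)×7×4 + (1/2)×2×4 = 76.0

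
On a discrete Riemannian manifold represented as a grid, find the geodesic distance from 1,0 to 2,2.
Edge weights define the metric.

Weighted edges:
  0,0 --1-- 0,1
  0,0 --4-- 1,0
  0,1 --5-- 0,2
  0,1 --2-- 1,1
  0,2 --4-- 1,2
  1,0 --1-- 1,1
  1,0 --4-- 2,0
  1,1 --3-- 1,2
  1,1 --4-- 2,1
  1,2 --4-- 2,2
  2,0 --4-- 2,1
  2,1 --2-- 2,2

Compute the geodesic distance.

Shortest path: 1,0 → 1,1 → 2,1 → 2,2, total weight = 7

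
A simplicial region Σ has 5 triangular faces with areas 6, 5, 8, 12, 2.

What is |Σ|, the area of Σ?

6 + 5 + 8 + 12 + 2 = 33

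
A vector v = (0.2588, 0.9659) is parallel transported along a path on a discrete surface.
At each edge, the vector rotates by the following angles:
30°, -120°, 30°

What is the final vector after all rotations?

Total rotation: 30° + (-120°) + 30° = -60°. Final vector: (0.9659, 0.2588)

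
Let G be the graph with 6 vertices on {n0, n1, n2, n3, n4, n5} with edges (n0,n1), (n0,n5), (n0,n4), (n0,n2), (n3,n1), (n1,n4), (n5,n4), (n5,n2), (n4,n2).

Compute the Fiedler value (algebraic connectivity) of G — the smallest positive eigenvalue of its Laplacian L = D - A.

Degrees: deg(n0) = 4, deg(n1) = 3, deg(n2) = 3, deg(n3) = 1, deg(n4) = 4, deg(n5) = 3.
L = D − A with rows/columns ordered (n0, n1, n2, n3, n4, n5):
  [ 4, -1, -1,  0, -1, -1]
  [-1,  3,  0, -1, -1,  0]
  [-1,  0,  3,  0, -1, -1]
  [ 0, -1,  0,  1,  0,  0]
  [-1, -1, -1,  0,  4, -1]
  [-1,  0, -1,  0, -1,  3]
Characteristic polynomial: det(λI − L) = λ(λ² − 6λ + 4)(λ − 3)(λ − 4)(λ − 5).
Roots: λ = 0; (λ² − 6λ + 4) = 0 ⇒ λ = 3 ± √5 ≈ 0.7639, 5.2361; (λ − 3) = 0 ⇒ λ = 3; (λ − 4) = 0 ⇒ λ = 4; (λ − 5) = 0 ⇒ λ = 5.
(Check: the roots sum (with multiplicity) to 18, matching trace L = Σdeg = 2·9 = 18.)
Laplacian eigenvalues: [0.0, 0.7639, 3.0, 4.0, 5.0, 5.2361]. Algebraic connectivity (smallest non-zero eigenvalue) = 0.7639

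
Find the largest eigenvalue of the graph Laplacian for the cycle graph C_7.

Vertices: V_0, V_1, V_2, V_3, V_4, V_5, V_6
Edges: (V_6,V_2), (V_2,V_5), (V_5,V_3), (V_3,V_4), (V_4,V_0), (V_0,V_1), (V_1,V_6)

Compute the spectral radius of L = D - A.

The cycle graph C_n has Laplacian eigenvalues λ_k = 2 − 2cos(2πk/n), k = 0, 1, …, n−1. Here n = 7:
k=0: 2 − 2cos(0) = 0.0; k=1: 2 − 2cos(2π/7) = 0.753; k=2: 2 − 2cos(4π/7) = 2.445; k=3: 2 − 2cos(6π/7) = 3.8019; k=4: 2 − 2cos(8π/7) = 3.8019; k=5: 2 − 2cos(10π/7) = 2.445; k=6: 2 − 2cos(12π/7) = 0.753.
Laplacian eigenvalues: [0.0, 0.753, 0.753, 2.445, 2.445, 3.8019, 3.8019]. Largest eigenvalue (spectral radius) = 3.8019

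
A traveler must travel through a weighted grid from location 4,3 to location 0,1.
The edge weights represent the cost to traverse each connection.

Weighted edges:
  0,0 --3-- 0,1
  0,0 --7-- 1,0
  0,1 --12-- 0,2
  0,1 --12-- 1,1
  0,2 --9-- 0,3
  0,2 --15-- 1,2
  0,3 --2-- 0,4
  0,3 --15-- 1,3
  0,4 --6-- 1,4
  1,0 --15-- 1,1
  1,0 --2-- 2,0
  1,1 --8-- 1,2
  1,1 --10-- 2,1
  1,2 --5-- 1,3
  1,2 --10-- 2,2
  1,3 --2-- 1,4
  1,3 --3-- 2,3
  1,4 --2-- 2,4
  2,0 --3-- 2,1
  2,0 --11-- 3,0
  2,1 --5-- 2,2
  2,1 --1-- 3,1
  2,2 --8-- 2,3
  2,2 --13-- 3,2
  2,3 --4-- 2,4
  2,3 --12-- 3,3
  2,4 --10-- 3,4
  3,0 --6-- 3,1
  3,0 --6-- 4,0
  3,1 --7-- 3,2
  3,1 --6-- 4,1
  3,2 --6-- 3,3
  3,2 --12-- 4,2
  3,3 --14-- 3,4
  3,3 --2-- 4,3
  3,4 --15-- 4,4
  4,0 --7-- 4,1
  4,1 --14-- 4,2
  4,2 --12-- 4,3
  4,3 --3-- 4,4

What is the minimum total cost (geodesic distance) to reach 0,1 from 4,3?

Shortest path: 4,3 → 3,3 → 3,2 → 3,1 → 2,1 → 2,0 → 1,0 → 0,0 → 0,1, total weight = 31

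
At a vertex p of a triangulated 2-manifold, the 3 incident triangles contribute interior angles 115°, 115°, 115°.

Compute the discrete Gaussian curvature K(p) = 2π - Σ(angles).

Sum of angles = 345°. K = 360° - 345° = 15° = π/12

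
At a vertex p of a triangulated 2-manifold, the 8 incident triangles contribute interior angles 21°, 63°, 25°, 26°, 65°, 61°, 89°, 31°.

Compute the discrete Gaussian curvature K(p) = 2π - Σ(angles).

Sum of angles = 381°. K = 360° - 381° = -21° = -7π/60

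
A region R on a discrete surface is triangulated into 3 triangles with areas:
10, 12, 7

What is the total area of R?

10 + 12 + 7 = 29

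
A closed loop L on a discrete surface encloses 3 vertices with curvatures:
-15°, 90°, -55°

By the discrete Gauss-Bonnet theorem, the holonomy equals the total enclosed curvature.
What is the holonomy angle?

Holonomy = total enclosed curvature = (-15°) + 90° + (-55°) = 20°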